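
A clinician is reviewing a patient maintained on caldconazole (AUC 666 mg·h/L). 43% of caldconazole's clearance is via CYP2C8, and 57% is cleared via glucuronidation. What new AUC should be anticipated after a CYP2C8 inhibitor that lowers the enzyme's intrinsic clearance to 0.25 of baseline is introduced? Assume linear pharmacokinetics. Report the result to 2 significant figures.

9.8 × 10² mg·h/L

The CYP2C8 pathway (43% of clearance) is reduced to 0.25× activity: 0.43 × 0.25 = 0.1075.
Non-CYP routes (57%) are unchanged.
Relative clearance = 0.1075 + 0.57 = 0.6775.
With dosing unchanged, AUC scales as 1/CL: 666 / 0.6775 = 9.8 × 10² mg·h/L.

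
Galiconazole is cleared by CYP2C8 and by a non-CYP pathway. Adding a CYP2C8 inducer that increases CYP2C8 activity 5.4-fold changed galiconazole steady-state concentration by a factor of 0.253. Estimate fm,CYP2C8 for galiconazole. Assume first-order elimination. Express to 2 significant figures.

0.67

Call the CYP2C8 fraction fm. After the interaction, CL_new/CL_old = fm × 5.4 + (1 − fm).
Steady-state concentration ratio = 1 / (new CL fraction), so new CL fraction = 1 / 0.253 = 3.953.
fm × 5.4 + 1 − fm = 3.953  ⇒  fm × (5.4 − 1) = 2.953  ⇒  fm = 0.67.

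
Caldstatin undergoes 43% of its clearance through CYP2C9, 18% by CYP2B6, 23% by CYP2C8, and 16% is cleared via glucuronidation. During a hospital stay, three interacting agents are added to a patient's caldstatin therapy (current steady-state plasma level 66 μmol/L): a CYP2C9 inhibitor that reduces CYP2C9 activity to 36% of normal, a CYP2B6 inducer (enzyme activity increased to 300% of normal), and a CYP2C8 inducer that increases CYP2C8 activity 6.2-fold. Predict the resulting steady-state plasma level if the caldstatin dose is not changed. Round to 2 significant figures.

29 μmol/L

CYP2C9: 0.43 × 0.36 = 0.1548
CYP2B6: 0.18 × 3 = 0.54
CYP2C8: 0.23 × 6.2 = 1.426
Other: 0.16 (unchanged)
New clearance relative to baseline: 0.1548 + 0.54 + 1.426 + 0.16 = 2.2808.
New steady-state plasma level = 66 / 2.2808 = 29 μmol/L (concentration scales inversely with clearance).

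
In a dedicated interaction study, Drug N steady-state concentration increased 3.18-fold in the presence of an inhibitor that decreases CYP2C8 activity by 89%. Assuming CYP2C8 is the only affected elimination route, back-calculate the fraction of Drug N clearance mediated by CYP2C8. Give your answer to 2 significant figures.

0.77

CL'/CL = 1 / 3.18 = 0.3145
0.11·fm + (1 − fm) = 0.3145
fm = (0.3145 − 1) / (0.11 − 1) = 0.77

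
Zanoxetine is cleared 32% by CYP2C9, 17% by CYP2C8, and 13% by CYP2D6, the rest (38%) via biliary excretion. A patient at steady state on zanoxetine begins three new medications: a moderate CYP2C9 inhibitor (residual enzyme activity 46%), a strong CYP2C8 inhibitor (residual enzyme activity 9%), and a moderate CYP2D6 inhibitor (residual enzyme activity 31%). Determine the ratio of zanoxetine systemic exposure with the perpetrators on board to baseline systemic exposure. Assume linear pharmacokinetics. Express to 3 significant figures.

The CYP2C9 pathway (32% of clearance) falls to 0.46× activity: 0.32 × 0.46 = 0.1472.
The CYP2C8 pathway (17% of clearance) drops to 0.09× activity: 0.17 × 0.09 = 0.0153.
The CYP2D6 pathway (13% of clearance) is reduced to 0.31× activity: 0.13 × 0.31 = 0.0403.
The remaining 38% of clearance is unaffected.
Relative clearance = 0.1472 + 0.0153 + 0.0403 + 0.38 = 0.5828.
Net systemic exposure ratio = 1 / 0.5828 = 1.72.

1.72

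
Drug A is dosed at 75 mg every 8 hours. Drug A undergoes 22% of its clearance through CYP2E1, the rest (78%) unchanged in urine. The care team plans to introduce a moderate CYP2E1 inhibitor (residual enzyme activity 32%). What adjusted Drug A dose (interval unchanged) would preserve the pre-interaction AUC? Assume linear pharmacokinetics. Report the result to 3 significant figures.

The CYP2E1 pathway (22% of clearance) falls to 0.32× activity: 0.22 × 0.32 = 0.0704.
The remaining 78% of clearance is unaffected.
CL_new/CL_old = 0.0704 + 0.78 = 0.8504.
Exposure is unchanged when dose changes in proportion to clearance. New dose = 75 mg × 0.8504 = 63.8 mg.

63.8 mg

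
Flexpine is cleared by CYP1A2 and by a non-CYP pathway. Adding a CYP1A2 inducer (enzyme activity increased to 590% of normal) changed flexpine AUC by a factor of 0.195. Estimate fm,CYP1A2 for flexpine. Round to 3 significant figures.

0.842

CL'/CL = 1 / 0.195 = 5.128
5.9·fm + (1 − fm) = 5.128
fm = (5.128 − 1) / (5.9 − 1) = 0.842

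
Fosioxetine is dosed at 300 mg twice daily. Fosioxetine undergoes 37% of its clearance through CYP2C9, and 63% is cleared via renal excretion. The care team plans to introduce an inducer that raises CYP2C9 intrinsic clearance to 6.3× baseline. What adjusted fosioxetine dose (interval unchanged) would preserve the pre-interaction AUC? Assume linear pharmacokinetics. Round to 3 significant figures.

The CYP2C9 pathway (37% of clearance) increases to 6.3× activity: 0.37 × 6.3 = 2.331.
The remaining 63% of clearance is unaffected.
New clearance relative to baseline: 2.331 + 0.63 = 2.961.
Exposure is unchanged when dose changes in proportion to clearance. New dose = 300 mg × 2.961 = 888 mg.

888 mg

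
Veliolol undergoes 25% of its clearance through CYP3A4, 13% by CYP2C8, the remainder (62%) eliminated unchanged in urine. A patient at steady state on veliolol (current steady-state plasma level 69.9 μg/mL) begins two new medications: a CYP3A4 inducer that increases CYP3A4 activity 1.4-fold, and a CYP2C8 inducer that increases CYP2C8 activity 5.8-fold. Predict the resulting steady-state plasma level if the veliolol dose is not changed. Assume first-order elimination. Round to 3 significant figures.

The CYP3A4 pathway (25% of clearance) rises to 1.4× activity: 0.25 × 1.4 = 0.35.
The CYP2C8 pathway (13% of clearance) increases to 5.8× activity: 0.13 × 5.8 = 0.754.
The remaining 62% of clearance is unaffected.
CL_new/CL_old = 0.35 + 0.754 + 0.62 = 1.724.
New steady-state plasma level = 69.9 / 1.724 = 40.5 μg/mL (concentration scales inversely with clearance).

40.5 μg/mL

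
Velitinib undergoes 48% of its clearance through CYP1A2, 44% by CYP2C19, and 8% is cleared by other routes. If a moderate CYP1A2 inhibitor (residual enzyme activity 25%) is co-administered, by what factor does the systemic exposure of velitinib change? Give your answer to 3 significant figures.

1.56

CYP1A2: 0.48 × 0.25 = 0.12
CYP2C19: 0.44 (unchanged)
Other: 0.08 (unchanged)
CL_new/CL_old = 0.12 + 0.44 + 0.08 = 0.64.
Systemic exposure ratio = CL_old/CL_new = 1 / 0.64 = 1.56.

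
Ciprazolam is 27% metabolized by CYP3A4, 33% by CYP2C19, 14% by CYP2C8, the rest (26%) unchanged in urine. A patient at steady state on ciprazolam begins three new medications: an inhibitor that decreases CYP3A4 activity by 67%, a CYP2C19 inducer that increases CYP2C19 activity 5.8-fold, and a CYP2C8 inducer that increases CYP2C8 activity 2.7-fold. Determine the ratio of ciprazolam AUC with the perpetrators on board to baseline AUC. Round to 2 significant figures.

0.38

The CYP3A4 pathway (27% of clearance) is reduced to 0.33× activity: 0.27 × 0.33 = 0.0891.
The CYP2C19 pathway (33% of clearance) is boosted to 5.8× activity: 0.33 × 5.8 = 1.914.
The CYP2C8 pathway (14% of clearance) increases to 2.7× activity: 0.14 × 2.7 = 0.378.
Non-CYP routes (26%) are unchanged.
CL_new/CL_old = 0.0891 + 1.914 + 0.378 + 0.26 = 2.6411.
AUC ∝ 1/CL: fold-change = 1 / 2.6411 = 0.38.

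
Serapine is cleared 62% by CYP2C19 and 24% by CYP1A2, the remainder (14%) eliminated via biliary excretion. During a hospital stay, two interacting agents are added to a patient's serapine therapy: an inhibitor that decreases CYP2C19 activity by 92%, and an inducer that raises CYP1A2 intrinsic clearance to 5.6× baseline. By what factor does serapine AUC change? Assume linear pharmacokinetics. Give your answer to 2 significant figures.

The CYP2C19 pathway (62% of clearance) falls to 0.08× activity: 0.62 × 0.08 = 0.0496.
The CYP1A2 pathway (24% of clearance) rises to 5.6× activity: 0.24 × 5.6 = 1.344.
Non-CYP routes (14%) are unchanged.
CL_new/CL_old = 0.0496 + 1.344 + 0.14 = 1.5336.
Because AUC varies inversely with clearance, the combined effect is 1 / 1.5336 = 0.65.

0.65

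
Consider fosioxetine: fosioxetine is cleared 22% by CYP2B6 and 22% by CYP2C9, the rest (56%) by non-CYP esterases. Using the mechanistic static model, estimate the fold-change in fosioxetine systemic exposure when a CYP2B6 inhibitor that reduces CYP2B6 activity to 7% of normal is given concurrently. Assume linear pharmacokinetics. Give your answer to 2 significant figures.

1.3

The CYP2B6 pathway (22% of clearance) falls to 0.07× activity: 0.22 × 0.07 = 0.0154.
CYP2C9 (22%) and the residual 56% are unaffected.
New clearance relative to baseline: 0.0154 + 0.22 + 0.56 = 0.7954.
Systemic exposure is inversely proportional to clearance, so the fold-change is 1 / 0.7954 = 1.3.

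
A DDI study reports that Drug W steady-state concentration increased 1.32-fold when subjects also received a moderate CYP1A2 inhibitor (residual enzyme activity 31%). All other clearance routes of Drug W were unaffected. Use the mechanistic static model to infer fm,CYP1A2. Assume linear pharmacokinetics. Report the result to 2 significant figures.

Write x for the fraction cleared via CYP1A2. The observed steady-state concentration change means clearance fell to 1/1.32 = 0.7576 of baseline.
Setting x·0.31 + (1 − x) = 0.7576 and solving: x = (0.7576 − 1)/(0.31 − 1) = 0.35.

0.35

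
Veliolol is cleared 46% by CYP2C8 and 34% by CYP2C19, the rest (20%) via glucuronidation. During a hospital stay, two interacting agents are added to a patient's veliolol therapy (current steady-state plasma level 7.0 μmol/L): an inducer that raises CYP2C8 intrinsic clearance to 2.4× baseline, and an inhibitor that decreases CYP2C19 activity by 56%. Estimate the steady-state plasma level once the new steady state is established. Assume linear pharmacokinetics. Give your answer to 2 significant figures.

CYP2C8: 0.46 × 2.4 = 1.104
CYP2C19: 0.34 × 0.44 = 0.1496
Other: 0.2 (unchanged)
CL_new/CL_old = 1.104 + 0.1496 + 0.2 = 1.4536.
Steady-state plasma level ∝ 1/CL: new value = 7.0 / 1.4536 = 4.8 μmol/L.

4.8 μmol/L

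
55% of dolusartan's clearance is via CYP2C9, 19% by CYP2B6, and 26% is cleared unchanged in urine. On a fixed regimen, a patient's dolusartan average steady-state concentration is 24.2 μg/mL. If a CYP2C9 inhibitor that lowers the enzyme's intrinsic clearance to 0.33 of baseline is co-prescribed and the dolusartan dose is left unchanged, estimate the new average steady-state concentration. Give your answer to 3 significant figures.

38.3 μg/mL

The CYP2C9 pathway (55% of clearance) falls to 0.33× activity: 0.55 × 0.33 = 0.1815.
CYP2B6 (19%) and the residual 26% are unaffected.
New clearance relative to baseline: 0.1815 + 0.19 + 0.26 = 0.6315.
New average steady-state concentration = baseline ÷ relative clearance = 24.2 / 0.6315 = 38.3 μg/mL.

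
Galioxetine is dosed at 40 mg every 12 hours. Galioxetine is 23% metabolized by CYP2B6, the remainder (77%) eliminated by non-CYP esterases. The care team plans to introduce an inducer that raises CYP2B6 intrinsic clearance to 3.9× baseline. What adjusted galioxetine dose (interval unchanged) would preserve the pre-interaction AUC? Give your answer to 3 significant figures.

66.7 mg

CYP2B6: 0.23 × 3.9 = 0.897
Other: 0.77 (unchanged)
New clearance relative to baseline: 0.897 + 0.77 = 1.667.
To maintain the same steady-state level, dose must scale with clearance: new dose = 40 × 1.667 = 66.7 mg.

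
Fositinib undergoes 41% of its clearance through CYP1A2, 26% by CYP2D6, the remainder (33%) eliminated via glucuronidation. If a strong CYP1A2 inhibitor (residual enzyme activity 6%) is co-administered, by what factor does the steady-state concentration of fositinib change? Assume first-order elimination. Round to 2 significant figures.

1.6

The CYP1A2 pathway (41% of clearance) falls to 0.06× activity: 0.41 × 0.06 = 0.0246.
CYP2D6 (26%) and the residual 33% are unaffected.
New clearance relative to baseline: 0.0246 + 0.26 + 0.33 = 0.6146.
Steady-state concentration is inversely proportional to clearance, so the fold-change is 1 / 0.6146 = 1.6.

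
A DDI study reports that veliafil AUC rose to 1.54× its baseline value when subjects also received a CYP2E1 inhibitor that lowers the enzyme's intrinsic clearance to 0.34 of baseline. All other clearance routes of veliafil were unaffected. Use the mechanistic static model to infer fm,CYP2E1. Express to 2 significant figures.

Call the CYP2E1 fraction fm. After the interaction, CL_new/CL_old = fm × 0.34 + (1 − fm).
AUC ratio = 1 / (new CL fraction), so new CL fraction = 1 / 1.54 = 0.6494.
fm × 0.34 + 1 − fm = 0.6494  ⇒  fm × (0.34 − 1) = −0.3506  ⇒  fm = 0.53.

0.53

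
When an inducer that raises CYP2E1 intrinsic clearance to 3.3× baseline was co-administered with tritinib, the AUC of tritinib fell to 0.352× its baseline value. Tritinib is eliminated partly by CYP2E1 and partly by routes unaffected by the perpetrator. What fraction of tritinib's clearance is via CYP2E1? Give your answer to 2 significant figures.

0.80

Write x for the fraction cleared via CYP2E1. The observed AUC change means clearance rose to 1/0.352 = 2.841 of baseline.
Setting x·3.3 + (1 − x) = 2.841 and solving: x = (2.841 − 1)/(3.3 − 1) = 0.80.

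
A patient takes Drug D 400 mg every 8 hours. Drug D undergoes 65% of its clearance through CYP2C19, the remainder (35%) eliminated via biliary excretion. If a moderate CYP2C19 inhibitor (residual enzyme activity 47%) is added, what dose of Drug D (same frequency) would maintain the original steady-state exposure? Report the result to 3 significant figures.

CYP2C19: 0.65 × 0.47 = 0.3055
Other: 0.35 (unchanged)
Relative clearance = 0.3055 + 0.35 = 0.6555.
Exposure is unchanged when dose changes in proportion to clearance. New dose = 400 mg × 0.6555 = 262 mg.

262 mg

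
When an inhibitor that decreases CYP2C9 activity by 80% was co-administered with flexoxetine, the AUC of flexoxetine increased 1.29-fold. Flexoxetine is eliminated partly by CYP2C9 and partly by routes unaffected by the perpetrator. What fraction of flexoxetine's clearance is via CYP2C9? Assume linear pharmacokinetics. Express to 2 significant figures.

0.28

Call the CYP2C9 fraction fm. After the interaction, CL_new/CL_old = fm × 0.2 + (1 − fm).
AUC ratio = 1 / (new CL fraction), so new CL fraction = 1 / 1.29 = 0.7752.
fm × 0.2 + 1 − fm = 0.7752  ⇒  fm × (0.2 − 1) = −0.2248  ⇒  fm = 0.28.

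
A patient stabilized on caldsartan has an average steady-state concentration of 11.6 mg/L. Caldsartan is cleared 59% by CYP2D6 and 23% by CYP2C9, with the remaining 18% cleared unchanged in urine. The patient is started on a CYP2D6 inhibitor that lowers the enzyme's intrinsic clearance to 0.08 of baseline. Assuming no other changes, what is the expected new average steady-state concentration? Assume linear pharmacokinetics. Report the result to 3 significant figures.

25.4 mg/L

The CYP2D6 pathway (59% of clearance) falls to 0.08× activity: 0.59 × 0.08 = 0.0472.
CYP2C9 (23%) and the residual 18% are unaffected.
Relative clearance = 0.0472 + 0.23 + 0.18 = 0.4572.
New average steady-state concentration = baseline ÷ relative clearance = 11.6 / 0.4572 = 25.4 mg/L.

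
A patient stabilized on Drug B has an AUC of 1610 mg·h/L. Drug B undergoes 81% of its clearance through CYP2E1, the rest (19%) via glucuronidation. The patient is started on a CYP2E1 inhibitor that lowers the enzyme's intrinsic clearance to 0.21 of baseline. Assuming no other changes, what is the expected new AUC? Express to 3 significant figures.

4.47 × 10³ mg·h/L

The CYP2E1 pathway (81% of clearance) drops to 0.21× activity: 0.81 × 0.21 = 0.1701.
The remaining 19% of clearance is unaffected.
Relative clearance = 0.1701 + 0.19 = 0.3601.
New AUC = baseline ÷ relative clearance = 1610 / 0.3601 = 4.47 × 10³ mg·h/L.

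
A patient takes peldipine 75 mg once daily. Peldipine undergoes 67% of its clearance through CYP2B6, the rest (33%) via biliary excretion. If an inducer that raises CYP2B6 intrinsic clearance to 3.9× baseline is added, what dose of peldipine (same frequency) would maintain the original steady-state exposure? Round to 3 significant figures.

221 mg

The CYP2B6 pathway (67% of clearance) rises to 3.9× activity: 0.67 × 3.9 = 2.613.
Non-CYP routes (33%) are unchanged.
CL_new/CL_old = 2.613 + 0.33 = 2.943.
Css,avg = (dose rate)/CL, so holding Css fixed requires dose ∝ CL: 75 × 2.943 = 221 mg.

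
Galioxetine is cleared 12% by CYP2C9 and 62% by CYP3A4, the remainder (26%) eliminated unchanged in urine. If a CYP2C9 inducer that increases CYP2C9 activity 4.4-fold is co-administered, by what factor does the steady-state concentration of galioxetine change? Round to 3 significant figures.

0.710

The CYP2C9 pathway (12% of clearance) is boosted to 4.4× activity: 0.12 × 4.4 = 0.528.
CYP3A4 (62%) and the residual 26% are unaffected.
New clearance relative to baseline: 0.528 + 0.62 + 0.26 = 1.408.
Steady-state concentration ratio = CL_old/CL_new = 1 / 1.408 = 0.710.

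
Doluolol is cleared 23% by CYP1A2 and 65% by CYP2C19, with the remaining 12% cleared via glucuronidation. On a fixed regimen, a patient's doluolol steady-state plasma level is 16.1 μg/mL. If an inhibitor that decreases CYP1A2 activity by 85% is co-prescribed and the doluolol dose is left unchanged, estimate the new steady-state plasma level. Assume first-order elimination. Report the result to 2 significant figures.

The CYP1A2 pathway (23% of clearance) falls to 0.15× activity: 0.23 × 0.15 = 0.0345.
CYP2C19 (65%) and the residual 12% are unaffected.
New clearance relative to baseline: 0.0345 + 0.65 + 0.12 = 0.8045.
With dosing unchanged, steady-state plasma level scales as 1/CL: 16.1 / 0.8045 = 20 μg/mL.

20 μg/mL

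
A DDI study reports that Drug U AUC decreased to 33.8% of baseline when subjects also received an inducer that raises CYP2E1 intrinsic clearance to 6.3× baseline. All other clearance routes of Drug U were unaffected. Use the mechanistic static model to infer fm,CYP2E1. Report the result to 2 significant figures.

0.37

CL'/CL = 1 / 0.338 = 2.959
6.3·fm + (1 − fm) = 2.959
fm = (2.959 − 1) / (6.3 − 1) = 0.37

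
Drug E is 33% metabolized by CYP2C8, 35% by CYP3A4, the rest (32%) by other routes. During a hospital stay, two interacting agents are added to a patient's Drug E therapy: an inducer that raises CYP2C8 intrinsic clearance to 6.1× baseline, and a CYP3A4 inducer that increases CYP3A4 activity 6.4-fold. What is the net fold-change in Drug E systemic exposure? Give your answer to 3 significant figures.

0.219

CYP2C8: 0.33 × 6.1 = 2.013
CYP3A4: 0.35 × 6.4 = 2.24
Other: 0.32 (unchanged)
Relative clearance = 2.013 + 2.24 + 0.32 = 4.573.
Net systemic exposure ratio = 1 / 4.573 = 0.219.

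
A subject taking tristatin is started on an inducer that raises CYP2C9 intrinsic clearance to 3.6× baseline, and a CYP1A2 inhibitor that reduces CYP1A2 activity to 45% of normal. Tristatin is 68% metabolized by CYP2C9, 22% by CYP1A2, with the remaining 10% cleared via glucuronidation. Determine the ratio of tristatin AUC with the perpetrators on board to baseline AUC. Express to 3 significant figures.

0.378

The CYP2C9 pathway (68% of clearance) increases to 3.6× activity: 0.68 × 3.6 = 2.448.
The CYP1A2 pathway (22% of clearance) drops to 0.45× activity: 0.22 × 0.45 = 0.099.
The remaining 10% of clearance is unaffected.
CL_new/CL_old = 2.448 + 0.099 + 0.1 = 2.647.
Because AUC varies inversely with clearance, the combined effect is 1 / 2.647 = 0.378.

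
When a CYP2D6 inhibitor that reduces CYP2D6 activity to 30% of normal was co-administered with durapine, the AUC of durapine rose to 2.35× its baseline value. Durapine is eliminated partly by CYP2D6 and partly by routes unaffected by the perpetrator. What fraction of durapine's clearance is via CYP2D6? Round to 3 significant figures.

0.821

Let x = fm,CYP2D6. Because AUC ∝ 1/CL, relative clearance fell to 1/2.35 = 0.4255.
Only the CYP2D6 route changed, so 0.4255 = x·0.3 + (1 − x), giving x = 0.821.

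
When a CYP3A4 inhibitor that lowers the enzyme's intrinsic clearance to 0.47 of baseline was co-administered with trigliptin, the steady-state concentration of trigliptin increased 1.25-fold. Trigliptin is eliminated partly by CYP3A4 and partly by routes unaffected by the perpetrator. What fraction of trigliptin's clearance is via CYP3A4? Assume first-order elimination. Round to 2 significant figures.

Let x = fm,CYP3A4. Because steady-state concentration ∝ 1/CL, relative clearance fell to 1/1.25 = 0.8.
Setting x·0.47 + (1 − x) = 0.8 and solving: x = (0.8 − 1)/(0.47 − 1) = 0.38.

0.38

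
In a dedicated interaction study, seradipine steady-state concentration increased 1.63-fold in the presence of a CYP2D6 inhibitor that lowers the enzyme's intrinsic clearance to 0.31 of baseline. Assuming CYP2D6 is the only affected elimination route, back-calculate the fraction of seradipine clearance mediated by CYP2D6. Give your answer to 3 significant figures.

CL'/CL = 1 / 1.63 = 0.6135
0.31·fm + (1 − fm) = 0.6135
fm = (0.6135 − 1) / (0.31 − 1) = 0.560

0.560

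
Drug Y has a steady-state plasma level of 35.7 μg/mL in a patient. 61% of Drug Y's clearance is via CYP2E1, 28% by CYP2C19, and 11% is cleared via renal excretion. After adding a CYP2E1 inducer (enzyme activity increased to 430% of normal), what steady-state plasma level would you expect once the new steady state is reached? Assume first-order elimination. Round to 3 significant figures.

11.8 μg/mL

The CYP2E1 pathway (61% of clearance) increases to 4.3× activity: 0.61 × 4.3 = 2.623.
CYP2C19 (28%) and the residual 11% are unaffected.
Relative clearance = 2.623 + 0.28 + 0.11 = 3.013.
Steady-state plasma level ∝ 1/CL, so new value = 35.7 / 3.013 = 11.8 μg/mL.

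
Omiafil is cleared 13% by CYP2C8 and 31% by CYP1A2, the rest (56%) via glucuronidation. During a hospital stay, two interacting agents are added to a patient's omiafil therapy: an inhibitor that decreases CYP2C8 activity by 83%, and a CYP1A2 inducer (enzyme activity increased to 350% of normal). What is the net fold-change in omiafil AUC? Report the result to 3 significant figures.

0.600

The CYP2C8 pathway (13% of clearance) is reduced to 0.17× activity: 0.13 × 0.17 = 0.0221.
The CYP1A2 pathway (31% of clearance) is boosted to 3.5× activity: 0.31 × 3.5 = 1.085.
Non-CYP routes (56%) are unchanged.
Relative clearance = 0.0221 + 1.085 + 0.56 = 1.6671.
Because AUC varies inversely with clearance, the combined effect is 1 / 1.6671 = 0.600.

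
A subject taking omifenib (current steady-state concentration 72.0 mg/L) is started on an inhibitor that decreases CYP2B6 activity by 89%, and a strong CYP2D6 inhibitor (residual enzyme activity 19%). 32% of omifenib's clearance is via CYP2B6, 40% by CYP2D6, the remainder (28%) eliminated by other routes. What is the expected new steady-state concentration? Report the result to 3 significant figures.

The CYP2B6 pathway (32% of clearance) is reduced to 0.11× activity: 0.32 × 0.11 = 0.0352.
The CYP2D6 pathway (40% of clearance) drops to 0.19× activity: 0.4 × 0.19 = 0.076.
The remaining 28% of clearance is unaffected.
Relative clearance = 0.0352 + 0.076 + 0.28 = 0.3912.
Dividing the baseline by the relative clearance: 72.0 / 0.3912 = 184 mg/L.

184 mg/L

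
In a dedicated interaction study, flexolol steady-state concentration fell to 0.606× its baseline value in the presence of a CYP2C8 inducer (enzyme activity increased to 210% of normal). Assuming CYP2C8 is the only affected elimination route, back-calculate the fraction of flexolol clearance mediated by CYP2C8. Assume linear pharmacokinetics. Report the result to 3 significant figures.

CL'/CL = 1 / 0.606 = 1.65
2.1·fm + (1 − fm) = 1.65
fm = (1.65 − 1) / (2.1 − 1) = 0.591

0.591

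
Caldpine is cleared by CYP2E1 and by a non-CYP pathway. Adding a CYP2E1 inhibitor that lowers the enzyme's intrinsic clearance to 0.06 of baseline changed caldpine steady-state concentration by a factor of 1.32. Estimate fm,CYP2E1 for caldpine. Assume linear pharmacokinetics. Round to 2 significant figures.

Let fm be the CYP2E1 fraction. New clearance relative to baseline = fm × 0.06 + (1 − fm).
Steady-state concentration ratio = 1 / (new CL fraction), so new CL fraction = 1 / 1.32 = 0.7576.
fm × 0.06 + 1 − fm = 0.7576  ⇒  fm × (0.06 − 1) = −0.2424  ⇒  fm = 0.26.

0.26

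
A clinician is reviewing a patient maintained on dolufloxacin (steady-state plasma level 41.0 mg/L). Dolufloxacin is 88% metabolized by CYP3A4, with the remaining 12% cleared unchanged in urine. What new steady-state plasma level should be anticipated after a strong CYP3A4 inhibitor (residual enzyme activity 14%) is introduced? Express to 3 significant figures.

169 mg/L

CYP3A4: 0.88 × 0.14 = 0.1232
Other: 0.12 (unchanged)
Relative clearance = 0.1232 + 0.12 = 0.2432.
With dosing unchanged, steady-state plasma level scales as 1/CL: 41.0 / 0.2432 = 169 mg/L.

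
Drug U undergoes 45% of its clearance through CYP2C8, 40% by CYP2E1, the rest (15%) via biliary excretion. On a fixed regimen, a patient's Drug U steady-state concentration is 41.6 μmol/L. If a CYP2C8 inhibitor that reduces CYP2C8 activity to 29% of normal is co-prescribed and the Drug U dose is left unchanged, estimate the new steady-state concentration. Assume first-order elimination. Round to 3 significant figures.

61.1 μmol/L

The CYP2C8 pathway (45% of clearance) falls to 0.29× activity: 0.45 × 0.29 = 0.1305.
CYP2E1 (40%) and the residual 15% are unaffected.
New clearance relative to baseline: 0.1305 + 0.4 + 0.15 = 0.6805.
With dosing unchanged, steady-state concentration scales as 1/CL: 41.6 / 0.6805 = 61.1 μmol/L.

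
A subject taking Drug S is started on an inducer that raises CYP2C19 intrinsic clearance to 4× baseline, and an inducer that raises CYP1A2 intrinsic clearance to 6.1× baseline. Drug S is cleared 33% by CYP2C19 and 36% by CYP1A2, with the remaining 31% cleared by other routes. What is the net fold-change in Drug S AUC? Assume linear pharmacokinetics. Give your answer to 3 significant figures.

0.261

The CYP2C19 pathway (33% of clearance) rises to 4× activity: 0.33 × 4 = 1.32.
The CYP1A2 pathway (36% of clearance) rises to 6.1× activity: 0.36 × 6.1 = 2.196.
Non-CYP routes (31%) are unchanged.
Relative clearance = 1.32 + 2.196 + 0.31 = 3.826.
Net AUC ratio = 1 / 3.826 = 0.261.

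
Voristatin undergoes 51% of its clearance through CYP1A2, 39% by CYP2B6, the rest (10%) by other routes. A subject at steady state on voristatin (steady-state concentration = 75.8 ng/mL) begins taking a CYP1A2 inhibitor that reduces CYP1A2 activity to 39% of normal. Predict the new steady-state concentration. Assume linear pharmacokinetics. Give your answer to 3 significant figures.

The CYP1A2 pathway (51% of clearance) drops to 0.39× activity: 0.51 × 0.39 = 0.1989.
CYP2B6 (39%) and the residual 10% are unaffected.
CL_new/CL_old = 0.1989 + 0.39 + 0.1 = 0.6889.
With dosing unchanged, steady-state concentration scales as 1/CL: 75.8 / 0.6889 = 110 ng/mL.

110 ng/mL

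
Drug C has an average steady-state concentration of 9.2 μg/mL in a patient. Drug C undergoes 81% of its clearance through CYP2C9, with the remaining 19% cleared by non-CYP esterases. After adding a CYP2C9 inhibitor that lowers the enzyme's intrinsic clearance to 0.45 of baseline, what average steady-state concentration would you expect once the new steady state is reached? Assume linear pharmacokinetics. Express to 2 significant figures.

17 μg/mL

The CYP2C9 pathway (81% of clearance) drops to 0.45× activity: 0.81 × 0.45 = 0.3645.
Non-CYP routes (19%) are unchanged.
CL_new/CL_old = 0.3645 + 0.19 = 0.5545.
Average steady-state concentration ∝ 1/CL, so new value = 9.2 / 0.5545 = 17 μg/mL.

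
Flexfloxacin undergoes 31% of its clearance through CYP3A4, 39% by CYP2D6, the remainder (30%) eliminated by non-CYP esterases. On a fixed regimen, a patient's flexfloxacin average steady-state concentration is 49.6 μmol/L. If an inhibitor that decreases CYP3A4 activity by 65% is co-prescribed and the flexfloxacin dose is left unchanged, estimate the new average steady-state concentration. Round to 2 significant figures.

The CYP3A4 pathway (31% of clearance) is reduced to 0.35× activity: 0.31 × 0.35 = 0.1085.
CYP2D6 (39%) and the residual 30% are unaffected.
New clearance relative to baseline: 0.1085 + 0.39 + 0.3 = 0.7985.
Average steady-state concentration ∝ 1/CL, so new value = 49.6 / 0.7985 = 62 μmol/L.

62 μmol/L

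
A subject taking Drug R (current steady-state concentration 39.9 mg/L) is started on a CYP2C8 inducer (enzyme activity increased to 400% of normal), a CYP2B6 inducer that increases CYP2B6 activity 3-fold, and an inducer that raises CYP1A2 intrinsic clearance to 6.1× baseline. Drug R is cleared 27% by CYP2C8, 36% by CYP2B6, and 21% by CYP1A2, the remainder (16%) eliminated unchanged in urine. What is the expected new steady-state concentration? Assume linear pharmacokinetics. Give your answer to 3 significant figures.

11.1 mg/L

The CYP2C8 pathway (27% of clearance) is boosted to 4× activity: 0.27 × 4 = 1.08.
The CYP2B6 pathway (36% of clearance) increases to 3× activity: 0.36 × 3 = 1.08.
The CYP1A2 pathway (21% of clearance) increases to 6.1× activity: 0.21 × 6.1 = 1.281.
Non-CYP routes (16%) are unchanged.
CL_new/CL_old = 1.08 + 1.08 + 1.281 + 0.16 = 3.601.
Steady-state concentration ∝ 1/CL: new value = 39.9 / 3.601 = 11.1 mg/L.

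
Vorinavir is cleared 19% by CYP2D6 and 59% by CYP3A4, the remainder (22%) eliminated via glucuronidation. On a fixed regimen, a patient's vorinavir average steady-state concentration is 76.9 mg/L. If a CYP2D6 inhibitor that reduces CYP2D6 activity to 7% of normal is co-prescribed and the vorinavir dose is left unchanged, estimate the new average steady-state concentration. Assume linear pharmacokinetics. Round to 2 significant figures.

The CYP2D6 pathway (19% of clearance) drops to 0.07× activity: 0.19 × 0.07 = 0.0133.
CYP3A4 (59%) and the residual 22% are unaffected.
New clearance relative to baseline: 0.0133 + 0.59 + 0.22 = 0.8233.
New average steady-state concentration = baseline ÷ relative clearance = 76.9 / 0.8233 = 93 mg/L.

93 mg/L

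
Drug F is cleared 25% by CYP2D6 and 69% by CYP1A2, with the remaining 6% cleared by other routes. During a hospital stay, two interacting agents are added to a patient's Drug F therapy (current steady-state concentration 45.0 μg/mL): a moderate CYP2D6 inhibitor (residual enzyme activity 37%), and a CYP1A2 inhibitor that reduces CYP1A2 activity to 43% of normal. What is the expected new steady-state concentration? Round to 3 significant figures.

100 μg/mL

The CYP2D6 pathway (25% of clearance) drops to 0.37× activity: 0.25 × 0.37 = 0.0925.
The CYP1A2 pathway (69% of clearance) falls to 0.43× activity: 0.69 × 0.43 = 0.2967.
Non-CYP routes (6%) are unchanged.
Relative clearance = 0.0925 + 0.2967 + 0.06 = 0.4492.
Steady-state concentration ∝ 1/CL: new value = 45.0 / 0.4492 = 100 μg/mL.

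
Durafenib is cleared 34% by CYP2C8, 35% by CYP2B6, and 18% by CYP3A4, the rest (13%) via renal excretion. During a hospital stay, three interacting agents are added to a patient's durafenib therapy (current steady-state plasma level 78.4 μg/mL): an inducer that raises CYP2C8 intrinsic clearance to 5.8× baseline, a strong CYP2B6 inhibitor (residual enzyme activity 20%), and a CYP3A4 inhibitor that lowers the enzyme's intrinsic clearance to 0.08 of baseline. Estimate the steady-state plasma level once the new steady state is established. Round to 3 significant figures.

35.9 μg/mL

The CYP2C8 pathway (34% of clearance) is boosted to 5.8× activity: 0.34 × 5.8 = 1.972.
The CYP2B6 pathway (35% of clearance) drops to 0.2× activity: 0.35 × 0.2 = 0.07.
The CYP3A4 pathway (18% of clearance) drops to 0.08× activity: 0.18 × 0.08 = 0.0144.
Non-CYP routes (13%) are unchanged.
CL_new/CL_old = 1.972 + 0.07 + 0.0144 + 0.13 = 2.1864.
Dividing the baseline by the relative clearance: 78.4 / 2.1864 = 35.9 μg/mL.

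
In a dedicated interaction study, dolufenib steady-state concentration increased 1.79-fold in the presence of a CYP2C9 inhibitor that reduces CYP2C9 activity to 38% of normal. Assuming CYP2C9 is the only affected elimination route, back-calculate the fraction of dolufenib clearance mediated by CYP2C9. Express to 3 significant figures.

CL'/CL = 1 / 1.79 = 0.5587
0.38·fm + (1 − fm) = 0.5587
fm = (0.5587 − 1) / (0.38 − 1) = 0.712

0.712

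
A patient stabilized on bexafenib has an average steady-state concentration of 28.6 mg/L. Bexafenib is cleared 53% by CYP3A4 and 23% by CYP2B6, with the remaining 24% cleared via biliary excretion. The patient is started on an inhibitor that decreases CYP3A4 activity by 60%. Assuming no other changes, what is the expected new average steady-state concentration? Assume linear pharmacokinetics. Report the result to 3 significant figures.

41.9 mg/L

The CYP3A4 pathway (53% of clearance) falls to 0.4× activity: 0.53 × 0.4 = 0.212.
CYP2B6 (23%) and the residual 24% are unaffected.
CL_new/CL_old = 0.212 + 0.23 + 0.24 = 0.682.
Average steady-state concentration ∝ 1/CL, so new value = 28.6 / 0.682 = 41.9 mg/L.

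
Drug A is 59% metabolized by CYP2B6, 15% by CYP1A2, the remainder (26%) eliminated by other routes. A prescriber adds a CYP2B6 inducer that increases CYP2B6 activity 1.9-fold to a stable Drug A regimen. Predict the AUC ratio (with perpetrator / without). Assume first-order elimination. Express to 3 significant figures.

CYP2B6: 0.59 × 1.9 = 1.121
CYP1A2: 0.15 (unchanged)
Other: 0.26 (unchanged)
CL_new/CL_old = 1.121 + 0.15 + 0.26 = 1.531.
Since AUC ∝ 1/CL, the ratio is 1 / 1.531 = 0.653.

0.653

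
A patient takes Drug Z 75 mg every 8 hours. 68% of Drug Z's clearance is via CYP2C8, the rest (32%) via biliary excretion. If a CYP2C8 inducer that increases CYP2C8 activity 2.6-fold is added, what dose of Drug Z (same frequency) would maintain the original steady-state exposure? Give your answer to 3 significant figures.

157 mg

The CYP2C8 pathway (68% of clearance) rises to 2.6× activity: 0.68 × 2.6 = 1.768.
Non-CYP routes (32%) are unchanged.
CL_new/CL_old = 1.768 + 0.32 = 2.088.
Css,avg = (dose rate)/CL, so holding Css fixed requires dose ∝ CL: 75 × 2.088 = 157 mg.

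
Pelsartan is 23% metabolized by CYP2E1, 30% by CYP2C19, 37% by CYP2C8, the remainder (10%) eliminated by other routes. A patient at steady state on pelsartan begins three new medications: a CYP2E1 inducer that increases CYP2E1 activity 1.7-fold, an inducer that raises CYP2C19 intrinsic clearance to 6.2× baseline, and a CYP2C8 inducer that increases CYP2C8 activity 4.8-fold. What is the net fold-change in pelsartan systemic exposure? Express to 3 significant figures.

0.242

The CYP2E1 pathway (23% of clearance) is boosted to 1.7× activity: 0.23 × 1.7 = 0.391.
The CYP2C19 pathway (30% of clearance) rises to 6.2× activity: 0.3 × 6.2 = 1.86.
The CYP2C8 pathway (37% of clearance) is boosted to 4.8× activity: 0.37 × 4.8 = 1.776.
The remaining 10% of clearance is unaffected.
New clearance relative to baseline: 0.391 + 1.86 + 1.776 + 0.1 = 4.127.
Because systemic exposure varies inversely with clearance, the combined effect is 1 / 4.127 = 0.242.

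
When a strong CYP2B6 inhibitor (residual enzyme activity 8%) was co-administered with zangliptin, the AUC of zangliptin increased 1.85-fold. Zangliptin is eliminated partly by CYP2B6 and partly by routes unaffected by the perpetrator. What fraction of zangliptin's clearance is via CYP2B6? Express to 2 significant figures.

0.50

Call the CYP2B6 fraction fm. After the interaction, CL_new/CL_old = fm × 0.08 + (1 − fm).
AUC ratio = 1 / (new CL fraction), so new CL fraction = 1 / 1.85 = 0.5405.
fm × 0.08 + 1 − fm = 0.5405  ⇒  fm × (0.08 − 1) = −0.4595  ⇒  fm = 0.50.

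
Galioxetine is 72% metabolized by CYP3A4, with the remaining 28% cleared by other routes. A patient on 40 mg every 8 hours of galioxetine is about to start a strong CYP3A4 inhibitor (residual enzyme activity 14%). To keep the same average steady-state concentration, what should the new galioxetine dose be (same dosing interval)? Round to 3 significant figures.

15.2 mg

The CYP3A4 pathway (72% of clearance) drops to 0.14× activity: 0.72 × 0.14 = 0.1008.
Non-CYP routes (28%) are unchanged.
Relative clearance = 0.1008 + 0.28 = 0.3808.
To maintain the same steady-state level, dose must scale with clearance: new dose = 40 × 0.3808 = 15.2 mg.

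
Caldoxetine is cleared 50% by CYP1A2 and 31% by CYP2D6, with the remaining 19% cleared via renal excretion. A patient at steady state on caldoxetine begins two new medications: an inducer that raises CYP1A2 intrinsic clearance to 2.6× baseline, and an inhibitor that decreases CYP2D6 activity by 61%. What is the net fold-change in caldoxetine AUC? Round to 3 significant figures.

The CYP1A2 pathway (50% of clearance) increases to 2.6× activity: 0.5 × 2.6 = 1.3.
The CYP2D6 pathway (31% of clearance) drops to 0.39× activity: 0.31 × 0.39 = 0.1209.
Non-CYP routes (19%) are unchanged.
New clearance relative to baseline: 1.3 + 0.1209 + 0.19 = 1.6109.
Net AUC ratio = 1 / 1.6109 = 0.621.

0.621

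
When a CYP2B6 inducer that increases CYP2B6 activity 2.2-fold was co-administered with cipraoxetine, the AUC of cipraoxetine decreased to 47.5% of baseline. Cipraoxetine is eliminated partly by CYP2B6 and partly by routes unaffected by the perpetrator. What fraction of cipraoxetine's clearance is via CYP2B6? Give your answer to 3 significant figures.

Write x for the fraction cleared via CYP2B6. The observed AUC change means clearance rose to 1/0.475 = 2.105 of baseline.
Setting x·2.2 + (1 − x) = 2.105 and solving: x = (2.105 − 1)/(2.2 − 1) = 0.921.

0.921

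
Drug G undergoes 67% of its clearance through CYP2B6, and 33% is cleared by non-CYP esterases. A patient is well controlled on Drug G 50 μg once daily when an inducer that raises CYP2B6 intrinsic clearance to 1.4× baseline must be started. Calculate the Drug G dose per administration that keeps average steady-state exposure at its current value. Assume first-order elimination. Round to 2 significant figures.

63 μg

CYP2B6: 0.67 × 1.4 = 0.938
Other: 0.33 (unchanged)
New clearance relative to baseline: 0.938 + 0.33 = 1.268.
To maintain the same steady-state level, dose must scale with clearance: new dose = 50 × 1.268 = 63 μg.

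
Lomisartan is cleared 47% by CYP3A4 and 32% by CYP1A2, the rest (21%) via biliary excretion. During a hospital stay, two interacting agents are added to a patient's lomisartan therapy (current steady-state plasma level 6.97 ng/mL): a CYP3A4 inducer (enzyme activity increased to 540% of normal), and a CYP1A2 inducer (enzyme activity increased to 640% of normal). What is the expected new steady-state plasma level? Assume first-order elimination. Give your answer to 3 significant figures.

The CYP3A4 pathway (47% of clearance) increases to 5.4× activity: 0.47 × 5.4 = 2.538.
The CYP1A2 pathway (32% of clearance) increases to 6.4× activity: 0.32 × 6.4 = 2.048.
The remaining 21% of clearance is unaffected.
CL_new/CL_old = 2.538 + 2.048 + 0.21 = 4.796.
Steady-state plasma level ∝ 1/CL: new value = 6.97 / 4.796 = 1.45 ng/mL.

1.45 ng/mL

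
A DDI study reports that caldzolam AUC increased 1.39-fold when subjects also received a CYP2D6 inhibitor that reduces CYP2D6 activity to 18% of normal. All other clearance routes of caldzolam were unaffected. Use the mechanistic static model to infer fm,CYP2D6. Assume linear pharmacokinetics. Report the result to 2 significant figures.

CL'/CL = 1 / 1.39 = 0.7194
0.18·fm + (1 − fm) = 0.7194
fm = (0.7194 − 1) / (0.18 − 1) = 0.34

0.34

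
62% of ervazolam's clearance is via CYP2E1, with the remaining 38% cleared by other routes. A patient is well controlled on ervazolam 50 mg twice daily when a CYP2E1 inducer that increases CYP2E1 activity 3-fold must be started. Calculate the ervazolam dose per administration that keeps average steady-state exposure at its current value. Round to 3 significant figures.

112 mg

The CYP2E1 pathway (62% of clearance) rises to 3× activity: 0.62 × 3 = 1.86.
Non-CYP routes (38%) are unchanged.
New clearance relative to baseline: 1.86 + 0.38 = 2.24.
Css,avg = (dose rate)/CL, so holding Css fixed requires dose ∝ CL: 50 × 2.24 = 112 mg.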